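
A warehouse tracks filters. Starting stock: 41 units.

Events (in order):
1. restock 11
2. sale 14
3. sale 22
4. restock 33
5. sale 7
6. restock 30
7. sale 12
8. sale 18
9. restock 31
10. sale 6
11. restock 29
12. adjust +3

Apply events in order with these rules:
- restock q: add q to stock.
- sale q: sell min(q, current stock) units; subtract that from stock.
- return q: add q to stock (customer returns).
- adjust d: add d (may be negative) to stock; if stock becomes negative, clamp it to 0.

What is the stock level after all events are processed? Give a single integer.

Processing events:
Start: stock = 41
  Event 1 (restock 11): 41 + 11 = 52
  Event 2 (sale 14): sell min(14,52)=14. stock: 52 - 14 = 38. total_sold = 14
  Event 3 (sale 22): sell min(22,38)=22. stock: 38 - 22 = 16. total_sold = 36
  Event 4 (restock 33): 16 + 33 = 49
  Event 5 (sale 7): sell min(7,49)=7. stock: 49 - 7 = 42. total_sold = 43
  Event 6 (restock 30): 42 + 30 = 72
  Event 7 (sale 12): sell min(12,72)=12. stock: 72 - 12 = 60. total_sold = 55
  Event 8 (sale 18): sell min(18,60)=18. stock: 60 - 18 = 42. total_sold = 73
  Event 9 (restock 31): 42 + 31 = 73
  Event 10 (sale 6): sell min(6,73)=6. stock: 73 - 6 = 67. total_sold = 79
  Event 11 (restock 29): 67 + 29 = 96
  Event 12 (adjust +3): 96 + 3 = 99
Final: stock = 99, total_sold = 79

Answer: 99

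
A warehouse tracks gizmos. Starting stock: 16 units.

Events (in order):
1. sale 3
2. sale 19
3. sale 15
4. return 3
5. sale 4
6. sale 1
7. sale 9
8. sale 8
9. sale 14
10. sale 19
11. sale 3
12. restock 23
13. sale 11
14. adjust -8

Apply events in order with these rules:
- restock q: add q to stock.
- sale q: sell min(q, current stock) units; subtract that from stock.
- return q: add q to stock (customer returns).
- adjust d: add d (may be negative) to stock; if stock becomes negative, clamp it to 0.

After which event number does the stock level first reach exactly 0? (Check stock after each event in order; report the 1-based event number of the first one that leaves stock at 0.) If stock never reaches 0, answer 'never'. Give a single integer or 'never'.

Processing events:
Start: stock = 16
  Event 1 (sale 3): sell min(3,16)=3. stock: 16 - 3 = 13. total_sold = 3
  Event 2 (sale 19): sell min(19,13)=13. stock: 13 - 13 = 0. total_sold = 16
  Event 3 (sale 15): sell min(15,0)=0. stock: 0 - 0 = 0. total_sold = 16
  Event 4 (return 3): 0 + 3 = 3
  Event 5 (sale 4): sell min(4,3)=3. stock: 3 - 3 = 0. total_sold = 19
  Event 6 (sale 1): sell min(1,0)=0. stock: 0 - 0 = 0. total_sold = 19
  Event 7 (sale 9): sell min(9,0)=0. stock: 0 - 0 = 0. total_sold = 19
  Event 8 (sale 8): sell min(8,0)=0. stock: 0 - 0 = 0. total_sold = 19
  Event 9 (sale 14): sell min(14,0)=0. stock: 0 - 0 = 0. total_sold = 19
  Event 10 (sale 19): sell min(19,0)=0. stock: 0 - 0 = 0. total_sold = 19
  Event 11 (sale 3): sell min(3,0)=0. stock: 0 - 0 = 0. total_sold = 19
  Event 12 (restock 23): 0 + 23 = 23
  Event 13 (sale 11): sell min(11,23)=11. stock: 23 - 11 = 12. total_sold = 30
  Event 14 (adjust -8): 12 + -8 = 4
Final: stock = 4, total_sold = 30

First zero at event 2.

Answer: 2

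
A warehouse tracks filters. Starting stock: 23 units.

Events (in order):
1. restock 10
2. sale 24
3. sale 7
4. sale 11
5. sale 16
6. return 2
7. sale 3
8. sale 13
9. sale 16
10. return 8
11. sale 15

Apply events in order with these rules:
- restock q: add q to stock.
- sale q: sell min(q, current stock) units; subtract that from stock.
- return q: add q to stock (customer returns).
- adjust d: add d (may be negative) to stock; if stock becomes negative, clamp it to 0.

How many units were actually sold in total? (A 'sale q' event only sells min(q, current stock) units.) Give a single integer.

Processing events:
Start: stock = 23
  Event 1 (restock 10): 23 + 10 = 33
  Event 2 (sale 24): sell min(24,33)=24. stock: 33 - 24 = 9. total_sold = 24
  Event 3 (sale 7): sell min(7,9)=7. stock: 9 - 7 = 2. total_sold = 31
  Event 4 (sale 11): sell min(11,2)=2. stock: 2 - 2 = 0. total_sold = 33
  Event 5 (sale 16): sell min(16,0)=0. stock: 0 - 0 = 0. total_sold = 33
  Event 6 (return 2): 0 + 2 = 2
  Event 7 (sale 3): sell min(3,2)=2. stock: 2 - 2 = 0. total_sold = 35
  Event 8 (sale 13): sell min(13,0)=0. stock: 0 - 0 = 0. total_sold = 35
  Event 9 (sale 16): sell min(16,0)=0. stock: 0 - 0 = 0. total_sold = 35
  Event 10 (return 8): 0 + 8 = 8
  Event 11 (sale 15): sell min(15,8)=8. stock: 8 - 8 = 0. total_sold = 43
Final: stock = 0, total_sold = 43

Answer: 43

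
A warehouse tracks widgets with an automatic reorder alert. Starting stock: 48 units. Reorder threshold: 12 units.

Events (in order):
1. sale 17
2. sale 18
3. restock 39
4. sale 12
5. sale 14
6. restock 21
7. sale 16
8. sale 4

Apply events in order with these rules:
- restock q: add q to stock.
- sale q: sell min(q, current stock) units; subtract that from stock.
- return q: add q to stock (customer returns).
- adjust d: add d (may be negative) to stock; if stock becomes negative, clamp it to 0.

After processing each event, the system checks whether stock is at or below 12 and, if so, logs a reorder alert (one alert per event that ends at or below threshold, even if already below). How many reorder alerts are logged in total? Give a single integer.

Processing events:
Start: stock = 48
  Event 1 (sale 17): sell min(17,48)=17. stock: 48 - 17 = 31. total_sold = 17
  Event 2 (sale 18): sell min(18,31)=18. stock: 31 - 18 = 13. total_sold = 35
  Event 3 (restock 39): 13 + 39 = 52
  Event 4 (sale 12): sell min(12,52)=12. stock: 52 - 12 = 40. total_sold = 47
  Event 5 (sale 14): sell min(14,40)=14. stock: 40 - 14 = 26. total_sold = 61
  Event 6 (restock 21): 26 + 21 = 47
  Event 7 (sale 16): sell min(16,47)=16. stock: 47 - 16 = 31. total_sold = 77
  Event 8 (sale 4): sell min(4,31)=4. stock: 31 - 4 = 27. total_sold = 81
Final: stock = 27, total_sold = 81

Checking against threshold 12:
  After event 1: stock=31 > 12
  After event 2: stock=13 > 12
  After event 3: stock=52 > 12
  After event 4: stock=40 > 12
  After event 5: stock=26 > 12
  After event 6: stock=47 > 12
  After event 7: stock=31 > 12
  After event 8: stock=27 > 12
Alert events: []. Count = 0

Answer: 0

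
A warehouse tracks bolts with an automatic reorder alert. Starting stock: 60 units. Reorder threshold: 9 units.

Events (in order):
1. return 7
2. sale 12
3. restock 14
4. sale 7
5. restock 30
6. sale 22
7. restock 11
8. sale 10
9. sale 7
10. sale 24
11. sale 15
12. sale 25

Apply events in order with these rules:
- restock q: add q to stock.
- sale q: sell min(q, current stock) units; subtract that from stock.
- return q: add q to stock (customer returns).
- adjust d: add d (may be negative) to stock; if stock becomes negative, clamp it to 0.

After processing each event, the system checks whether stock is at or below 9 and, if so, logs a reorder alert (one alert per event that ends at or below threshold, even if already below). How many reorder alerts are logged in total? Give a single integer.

Processing events:
Start: stock = 60
  Event 1 (return 7): 60 + 7 = 67
  Event 2 (sale 12): sell min(12,67)=12. stock: 67 - 12 = 55. total_sold = 12
  Event 3 (restock 14): 55 + 14 = 69
  Event 4 (sale 7): sell min(7,69)=7. stock: 69 - 7 = 62. total_sold = 19
  Event 5 (restock 30): 62 + 30 = 92
  Event 6 (sale 22): sell min(22,92)=22. stock: 92 - 22 = 70. total_sold = 41
  Event 7 (restock 11): 70 + 11 = 81
  Event 8 (sale 10): sell min(10,81)=10. stock: 81 - 10 = 71. total_sold = 51
  Event 9 (sale 7): sell min(7,71)=7. stock: 71 - 7 = 64. total_sold = 58
  Event 10 (sale 24): sell min(24,64)=24. stock: 64 - 24 = 40. total_sold = 82
  Event 11 (sale 15): sell min(15,40)=15. stock: 40 - 15 = 25. total_sold = 97
  Event 12 (sale 25): sell min(25,25)=25. stock: 25 - 25 = 0. total_sold = 122
Final: stock = 0, total_sold = 122

Checking against threshold 9:
  After event 1: stock=67 > 9
  After event 2: stock=55 > 9
  After event 3: stock=69 > 9
  After event 4: stock=62 > 9
  After event 5: stock=92 > 9
  After event 6: stock=70 > 9
  After event 7: stock=81 > 9
  After event 8: stock=71 > 9
  After event 9: stock=64 > 9
  After event 10: stock=40 > 9
  After event 11: stock=25 > 9
  After event 12: stock=0 <= 9 -> ALERT
Alert events: [12]. Count = 1

Answer: 1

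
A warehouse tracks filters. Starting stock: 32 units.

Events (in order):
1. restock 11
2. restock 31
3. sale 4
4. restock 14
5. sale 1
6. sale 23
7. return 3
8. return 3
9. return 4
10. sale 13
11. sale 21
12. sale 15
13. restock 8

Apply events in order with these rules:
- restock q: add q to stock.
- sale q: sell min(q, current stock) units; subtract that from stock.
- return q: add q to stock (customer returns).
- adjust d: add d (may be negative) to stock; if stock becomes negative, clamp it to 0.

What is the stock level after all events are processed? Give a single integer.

Answer: 29

Derivation:
Processing events:
Start: stock = 32
  Event 1 (restock 11): 32 + 11 = 43
  Event 2 (restock 31): 43 + 31 = 74
  Event 3 (sale 4): sell min(4,74)=4. stock: 74 - 4 = 70. total_sold = 4
  Event 4 (restock 14): 70 + 14 = 84
  Event 5 (sale 1): sell min(1,84)=1. stock: 84 - 1 = 83. total_sold = 5
  Event 6 (sale 23): sell min(23,83)=23. stock: 83 - 23 = 60. total_sold = 28
  Event 7 (return 3): 60 + 3 = 63
  Event 8 (return 3): 63 + 3 = 66
  Event 9 (return 4): 66 + 4 = 70
  Event 10 (sale 13): sell min(13,70)=13. stock: 70 - 13 = 57. total_sold = 41
  Event 11 (sale 21): sell min(21,57)=21. stock: 57 - 21 = 36. total_sold = 62
  Event 12 (sale 15): sell min(15,36)=15. stock: 36 - 15 = 21. total_sold = 77
  Event 13 (restock 8): 21 + 8 = 29
Final: stock = 29, total_sold = 77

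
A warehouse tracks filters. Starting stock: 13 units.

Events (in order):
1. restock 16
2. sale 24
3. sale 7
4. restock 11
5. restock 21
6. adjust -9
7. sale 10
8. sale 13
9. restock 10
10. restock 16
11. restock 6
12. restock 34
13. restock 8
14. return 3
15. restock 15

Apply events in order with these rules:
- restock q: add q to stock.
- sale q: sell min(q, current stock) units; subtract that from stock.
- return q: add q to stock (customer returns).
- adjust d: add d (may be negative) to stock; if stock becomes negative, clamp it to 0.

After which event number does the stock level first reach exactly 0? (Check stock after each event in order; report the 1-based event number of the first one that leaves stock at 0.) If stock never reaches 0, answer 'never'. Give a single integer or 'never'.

Answer: 3

Derivation:
Processing events:
Start: stock = 13
  Event 1 (restock 16): 13 + 16 = 29
  Event 2 (sale 24): sell min(24,29)=24. stock: 29 - 24 = 5. total_sold = 24
  Event 3 (sale 7): sell min(7,5)=5. stock: 5 - 5 = 0. total_sold = 29
  Event 4 (restock 11): 0 + 11 = 11
  Event 5 (restock 21): 11 + 21 = 32
  Event 6 (adjust -9): 32 + -9 = 23
  Event 7 (sale 10): sell min(10,23)=10. stock: 23 - 10 = 13. total_sold = 39
  Event 8 (sale 13): sell min(13,13)=13. stock: 13 - 13 = 0. total_sold = 52
  Event 9 (restock 10): 0 + 10 = 10
  Event 10 (restock 16): 10 + 16 = 26
  Event 11 (restock 6): 26 + 6 = 32
  Event 12 (restock 34): 32 + 34 = 66
  Event 13 (restock 8): 66 + 8 = 74
  Event 14 (return 3): 74 + 3 = 77
  Event 15 (restock 15): 77 + 15 = 92
Final: stock = 92, total_sold = 52

First zero at event 3.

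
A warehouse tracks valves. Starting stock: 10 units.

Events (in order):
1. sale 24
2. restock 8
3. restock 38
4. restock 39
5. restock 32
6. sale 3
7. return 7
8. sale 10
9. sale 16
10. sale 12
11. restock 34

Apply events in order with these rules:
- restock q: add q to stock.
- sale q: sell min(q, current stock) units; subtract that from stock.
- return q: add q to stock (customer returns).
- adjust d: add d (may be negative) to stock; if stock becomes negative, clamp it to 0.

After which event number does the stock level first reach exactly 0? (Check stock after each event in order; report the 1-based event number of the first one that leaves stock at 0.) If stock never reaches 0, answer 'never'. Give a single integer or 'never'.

Processing events:
Start: stock = 10
  Event 1 (sale 24): sell min(24,10)=10. stock: 10 - 10 = 0. total_sold = 10
  Event 2 (restock 8): 0 + 8 = 8
  Event 3 (restock 38): 8 + 38 = 46
  Event 4 (restock 39): 46 + 39 = 85
  Event 5 (restock 32): 85 + 32 = 117
  Event 6 (sale 3): sell min(3,117)=3. stock: 117 - 3 = 114. total_sold = 13
  Event 7 (return 7): 114 + 7 = 121
  Event 8 (sale 10): sell min(10,121)=10. stock: 121 - 10 = 111. total_sold = 23
  Event 9 (sale 16): sell min(16,111)=16. stock: 111 - 16 = 95. total_sold = 39
  Event 10 (sale 12): sell min(12,95)=12. stock: 95 - 12 = 83. total_sold = 51
  Event 11 (restock 34): 83 + 34 = 117
Final: stock = 117, total_sold = 51

First zero at event 1.

Answer: 1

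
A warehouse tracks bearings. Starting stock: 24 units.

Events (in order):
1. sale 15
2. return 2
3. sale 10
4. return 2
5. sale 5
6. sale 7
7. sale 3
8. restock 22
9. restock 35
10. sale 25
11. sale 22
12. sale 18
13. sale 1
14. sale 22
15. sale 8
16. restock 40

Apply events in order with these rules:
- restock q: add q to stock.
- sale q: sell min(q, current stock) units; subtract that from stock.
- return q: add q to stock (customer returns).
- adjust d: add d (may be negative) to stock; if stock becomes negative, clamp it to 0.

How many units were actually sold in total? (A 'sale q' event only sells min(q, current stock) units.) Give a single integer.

Processing events:
Start: stock = 24
  Event 1 (sale 15): sell min(15,24)=15. stock: 24 - 15 = 9. total_sold = 15
  Event 2 (return 2): 9 + 2 = 11
  Event 3 (sale 10): sell min(10,11)=10. stock: 11 - 10 = 1. total_sold = 25
  Event 4 (return 2): 1 + 2 = 3
  Event 5 (sale 5): sell min(5,3)=3. stock: 3 - 3 = 0. total_sold = 28
  Event 6 (sale 7): sell min(7,0)=0. stock: 0 - 0 = 0. total_sold = 28
  Event 7 (sale 3): sell min(3,0)=0. stock: 0 - 0 = 0. total_sold = 28
  Event 8 (restock 22): 0 + 22 = 22
  Event 9 (restock 35): 22 + 35 = 57
  Event 10 (sale 25): sell min(25,57)=25. stock: 57 - 25 = 32. total_sold = 53
  Event 11 (sale 22): sell min(22,32)=22. stock: 32 - 22 = 10. total_sold = 75
  Event 12 (sale 18): sell min(18,10)=10. stock: 10 - 10 = 0. total_sold = 85
  Event 13 (sale 1): sell min(1,0)=0. stock: 0 - 0 = 0. total_sold = 85
  Event 14 (sale 22): sell min(22,0)=0. stock: 0 - 0 = 0. total_sold = 85
  Event 15 (sale 8): sell min(8,0)=0. stock: 0 - 0 = 0. total_sold = 85
  Event 16 (restock 40): 0 + 40 = 40
Final: stock = 40, total_sold = 85

Answer: 85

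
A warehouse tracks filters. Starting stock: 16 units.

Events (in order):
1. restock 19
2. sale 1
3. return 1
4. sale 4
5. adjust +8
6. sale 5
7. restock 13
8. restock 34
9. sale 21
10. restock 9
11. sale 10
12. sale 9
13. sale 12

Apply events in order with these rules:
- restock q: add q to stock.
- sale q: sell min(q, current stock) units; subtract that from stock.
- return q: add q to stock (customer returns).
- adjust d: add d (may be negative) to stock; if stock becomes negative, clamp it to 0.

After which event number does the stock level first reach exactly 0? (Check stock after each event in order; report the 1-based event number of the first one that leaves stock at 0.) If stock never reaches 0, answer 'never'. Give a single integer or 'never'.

Answer: never

Derivation:
Processing events:
Start: stock = 16
  Event 1 (restock 19): 16 + 19 = 35
  Event 2 (sale 1): sell min(1,35)=1. stock: 35 - 1 = 34. total_sold = 1
  Event 3 (return 1): 34 + 1 = 35
  Event 4 (sale 4): sell min(4,35)=4. stock: 35 - 4 = 31. total_sold = 5
  Event 5 (adjust +8): 31 + 8 = 39
  Event 6 (sale 5): sell min(5,39)=5. stock: 39 - 5 = 34. total_sold = 10
  Event 7 (restock 13): 34 + 13 = 47
  Event 8 (restock 34): 47 + 34 = 81
  Event 9 (sale 21): sell min(21,81)=21. stock: 81 - 21 = 60. total_sold = 31
  Event 10 (restock 9): 60 + 9 = 69
  Event 11 (sale 10): sell min(10,69)=10. stock: 69 - 10 = 59. total_sold = 41
  Event 12 (sale 9): sell min(9,59)=9. stock: 59 - 9 = 50. total_sold = 50
  Event 13 (sale 12): sell min(12,50)=12. stock: 50 - 12 = 38. total_sold = 62
Final: stock = 38, total_sold = 62

Stock never reaches 0.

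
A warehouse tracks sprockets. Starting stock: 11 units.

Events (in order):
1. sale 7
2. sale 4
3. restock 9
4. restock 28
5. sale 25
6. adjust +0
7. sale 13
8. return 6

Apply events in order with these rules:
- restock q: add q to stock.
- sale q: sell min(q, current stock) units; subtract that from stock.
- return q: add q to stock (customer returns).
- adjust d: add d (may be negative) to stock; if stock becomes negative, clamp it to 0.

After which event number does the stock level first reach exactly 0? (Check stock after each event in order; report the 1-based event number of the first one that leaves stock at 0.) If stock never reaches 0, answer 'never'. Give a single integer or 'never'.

Answer: 2

Derivation:
Processing events:
Start: stock = 11
  Event 1 (sale 7): sell min(7,11)=7. stock: 11 - 7 = 4. total_sold = 7
  Event 2 (sale 4): sell min(4,4)=4. stock: 4 - 4 = 0. total_sold = 11
  Event 3 (restock 9): 0 + 9 = 9
  Event 4 (restock 28): 9 + 28 = 37
  Event 5 (sale 25): sell min(25,37)=25. stock: 37 - 25 = 12. total_sold = 36
  Event 6 (adjust +0): 12 + 0 = 12
  Event 7 (sale 13): sell min(13,12)=12. stock: 12 - 12 = 0. total_sold = 48
  Event 8 (return 6): 0 + 6 = 6
Final: stock = 6, total_sold = 48

First zero at event 2.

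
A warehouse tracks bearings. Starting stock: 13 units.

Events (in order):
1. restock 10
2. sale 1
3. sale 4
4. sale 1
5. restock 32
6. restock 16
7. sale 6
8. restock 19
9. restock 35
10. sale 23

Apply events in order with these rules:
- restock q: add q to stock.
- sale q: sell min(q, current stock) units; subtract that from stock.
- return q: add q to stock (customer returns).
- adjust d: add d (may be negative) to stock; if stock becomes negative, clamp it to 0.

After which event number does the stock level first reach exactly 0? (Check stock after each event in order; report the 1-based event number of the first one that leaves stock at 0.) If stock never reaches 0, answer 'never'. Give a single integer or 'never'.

Processing events:
Start: stock = 13
  Event 1 (restock 10): 13 + 10 = 23
  Event 2 (sale 1): sell min(1,23)=1. stock: 23 - 1 = 22. total_sold = 1
  Event 3 (sale 4): sell min(4,22)=4. stock: 22 - 4 = 18. total_sold = 5
  Event 4 (sale 1): sell min(1,18)=1. stock: 18 - 1 = 17. total_sold = 6
  Event 5 (restock 32): 17 + 32 = 49
  Event 6 (restock 16): 49 + 16 = 65
  Event 7 (sale 6): sell min(6,65)=6. stock: 65 - 6 = 59. total_sold = 12
  Event 8 (restock 19): 59 + 19 = 78
  Event 9 (restock 35): 78 + 35 = 113
  Event 10 (sale 23): sell min(23,113)=23. stock: 113 - 23 = 90. total_sold = 35
Final: stock = 90, total_sold = 35

Stock never reaches 0.

Answer: never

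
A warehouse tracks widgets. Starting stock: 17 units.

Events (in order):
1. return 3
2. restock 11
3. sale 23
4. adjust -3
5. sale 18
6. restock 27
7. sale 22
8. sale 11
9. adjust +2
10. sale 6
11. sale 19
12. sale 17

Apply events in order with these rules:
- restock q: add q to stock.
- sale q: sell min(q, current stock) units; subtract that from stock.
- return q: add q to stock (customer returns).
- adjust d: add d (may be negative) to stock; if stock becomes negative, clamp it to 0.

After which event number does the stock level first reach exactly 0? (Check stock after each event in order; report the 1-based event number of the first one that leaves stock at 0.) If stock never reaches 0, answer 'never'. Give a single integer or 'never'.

Processing events:
Start: stock = 17
  Event 1 (return 3): 17 + 3 = 20
  Event 2 (restock 11): 20 + 11 = 31
  Event 3 (sale 23): sell min(23,31)=23. stock: 31 - 23 = 8. total_sold = 23
  Event 4 (adjust -3): 8 + -3 = 5
  Event 5 (sale 18): sell min(18,5)=5. stock: 5 - 5 = 0. total_sold = 28
  Event 6 (restock 27): 0 + 27 = 27
  Event 7 (sale 22): sell min(22,27)=22. stock: 27 - 22 = 5. total_sold = 50
  Event 8 (sale 11): sell min(11,5)=5. stock: 5 - 5 = 0. total_sold = 55
  Event 9 (adjust +2): 0 + 2 = 2
  Event 10 (sale 6): sell min(6,2)=2. stock: 2 - 2 = 0. total_sold = 57
  Event 11 (sale 19): sell min(19,0)=0. stock: 0 - 0 = 0. total_sold = 57
  Event 12 (sale 17): sell min(17,0)=0. stock: 0 - 0 = 0. total_sold = 57
Final: stock = 0, total_sold = 57

First zero at event 5.

Answer: 5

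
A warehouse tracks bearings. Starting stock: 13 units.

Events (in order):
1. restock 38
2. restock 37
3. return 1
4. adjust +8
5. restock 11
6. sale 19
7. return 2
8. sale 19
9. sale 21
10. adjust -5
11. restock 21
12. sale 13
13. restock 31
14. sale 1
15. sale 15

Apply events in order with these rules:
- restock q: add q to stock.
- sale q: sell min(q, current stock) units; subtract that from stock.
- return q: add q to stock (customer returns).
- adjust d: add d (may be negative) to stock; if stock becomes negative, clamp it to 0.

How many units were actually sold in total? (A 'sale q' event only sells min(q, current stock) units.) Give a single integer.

Processing events:
Start: stock = 13
  Event 1 (restock 38): 13 + 38 = 51
  Event 2 (restock 37): 51 + 37 = 88
  Event 3 (return 1): 88 + 1 = 89
  Event 4 (adjust +8): 89 + 8 = 97
  Event 5 (restock 11): 97 + 11 = 108
  Event 6 (sale 19): sell min(19,108)=19. stock: 108 - 19 = 89. total_sold = 19
  Event 7 (return 2): 89 + 2 = 91
  Event 8 (sale 19): sell min(19,91)=19. stock: 91 - 19 = 72. total_sold = 38
  Event 9 (sale 21): sell min(21,72)=21. stock: 72 - 21 = 51. total_sold = 59
  Event 10 (adjust -5): 51 + -5 = 46
  Event 11 (restock 21): 46 + 21 = 67
  Event 12 (sale 13): sell min(13,67)=13. stock: 67 - 13 = 54. total_sold = 72
  Event 13 (restock 31): 54 + 31 = 85
  Event 14 (sale 1): sell min(1,85)=1. stock: 85 - 1 = 84. total_sold = 73
  Event 15 (sale 15): sell min(15,84)=15. stock: 84 - 15 = 69. total_sold = 88
Final: stock = 69, total_sold = 88

Answer: 88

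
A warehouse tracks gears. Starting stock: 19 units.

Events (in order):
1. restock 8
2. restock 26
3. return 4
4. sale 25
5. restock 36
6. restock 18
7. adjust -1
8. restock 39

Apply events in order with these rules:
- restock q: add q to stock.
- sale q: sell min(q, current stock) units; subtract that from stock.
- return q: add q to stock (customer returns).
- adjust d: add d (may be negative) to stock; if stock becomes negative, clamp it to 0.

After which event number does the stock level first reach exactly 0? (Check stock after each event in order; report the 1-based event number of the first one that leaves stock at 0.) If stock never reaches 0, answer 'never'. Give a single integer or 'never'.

Processing events:
Start: stock = 19
  Event 1 (restock 8): 19 + 8 = 27
  Event 2 (restock 26): 27 + 26 = 53
  Event 3 (return 4): 53 + 4 = 57
  Event 4 (sale 25): sell min(25,57)=25. stock: 57 - 25 = 32. total_sold = 25
  Event 5 (restock 36): 32 + 36 = 68
  Event 6 (restock 18): 68 + 18 = 86
  Event 7 (adjust -1): 86 + -1 = 85
  Event 8 (restock 39): 85 + 39 = 124
Final: stock = 124, total_sold = 25

Stock never reaches 0.

Answer: never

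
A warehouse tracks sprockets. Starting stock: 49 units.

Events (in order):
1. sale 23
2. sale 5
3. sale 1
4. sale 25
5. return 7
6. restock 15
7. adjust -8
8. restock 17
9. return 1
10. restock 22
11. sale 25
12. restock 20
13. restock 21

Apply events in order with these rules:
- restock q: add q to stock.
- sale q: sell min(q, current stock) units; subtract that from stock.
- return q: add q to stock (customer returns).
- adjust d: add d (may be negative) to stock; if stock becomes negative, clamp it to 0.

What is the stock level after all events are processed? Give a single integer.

Processing events:
Start: stock = 49
  Event 1 (sale 23): sell min(23,49)=23. stock: 49 - 23 = 26. total_sold = 23
  Event 2 (sale 5): sell min(5,26)=5. stock: 26 - 5 = 21. total_sold = 28
  Event 3 (sale 1): sell min(1,21)=1. stock: 21 - 1 = 20. total_sold = 29
  Event 4 (sale 25): sell min(25,20)=20. stock: 20 - 20 = 0. total_sold = 49
  Event 5 (return 7): 0 + 7 = 7
  Event 6 (restock 15): 7 + 15 = 22
  Event 7 (adjust -8): 22 + -8 = 14
  Event 8 (restock 17): 14 + 17 = 31
  Event 9 (return 1): 31 + 1 = 32
  Event 10 (restock 22): 32 + 22 = 54
  Event 11 (sale 25): sell min(25,54)=25. stock: 54 - 25 = 29. total_sold = 74
  Event 12 (restock 20): 29 + 20 = 49
  Event 13 (restock 21): 49 + 21 = 70
Final: stock = 70, total_sold = 74

Answer: 70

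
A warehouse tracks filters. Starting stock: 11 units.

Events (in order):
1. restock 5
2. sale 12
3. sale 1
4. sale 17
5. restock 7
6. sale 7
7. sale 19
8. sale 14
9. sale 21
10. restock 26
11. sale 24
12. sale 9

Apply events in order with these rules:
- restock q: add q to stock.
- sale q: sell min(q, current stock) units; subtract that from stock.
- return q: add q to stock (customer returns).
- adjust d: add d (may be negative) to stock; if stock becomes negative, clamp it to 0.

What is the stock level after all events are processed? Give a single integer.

Answer: 0

Derivation:
Processing events:
Start: stock = 11
  Event 1 (restock 5): 11 + 5 = 16
  Event 2 (sale 12): sell min(12,16)=12. stock: 16 - 12 = 4. total_sold = 12
  Event 3 (sale 1): sell min(1,4)=1. stock: 4 - 1 = 3. total_sold = 13
  Event 4 (sale 17): sell min(17,3)=3. stock: 3 - 3 = 0. total_sold = 16
  Event 5 (restock 7): 0 + 7 = 7
  Event 6 (sale 7): sell min(7,7)=7. stock: 7 - 7 = 0. total_sold = 23
  Event 7 (sale 19): sell min(19,0)=0. stock: 0 - 0 = 0. total_sold = 23
  Event 8 (sale 14): sell min(14,0)=0. stock: 0 - 0 = 0. total_sold = 23
  Event 9 (sale 21): sell min(21,0)=0. stock: 0 - 0 = 0. total_sold = 23
  Event 10 (restock 26): 0 + 26 = 26
  Event 11 (sale 24): sell min(24,26)=24. stock: 26 - 24 = 2. total_sold = 47
  Event 12 (sale 9): sell min(9,2)=2. stock: 2 - 2 = 0. total_sold = 49
Final: stock = 0, total_sold = 49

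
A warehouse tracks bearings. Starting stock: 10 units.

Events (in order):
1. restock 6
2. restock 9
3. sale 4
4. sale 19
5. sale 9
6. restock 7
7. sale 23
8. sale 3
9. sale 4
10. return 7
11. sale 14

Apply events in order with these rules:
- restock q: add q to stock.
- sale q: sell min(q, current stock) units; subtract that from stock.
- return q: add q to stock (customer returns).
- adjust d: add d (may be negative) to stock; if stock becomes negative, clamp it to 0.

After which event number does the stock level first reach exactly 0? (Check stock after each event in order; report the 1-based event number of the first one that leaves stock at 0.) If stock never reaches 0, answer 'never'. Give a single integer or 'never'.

Answer: 5

Derivation:
Processing events:
Start: stock = 10
  Event 1 (restock 6): 10 + 6 = 16
  Event 2 (restock 9): 16 + 9 = 25
  Event 3 (sale 4): sell min(4,25)=4. stock: 25 - 4 = 21. total_sold = 4
  Event 4 (sale 19): sell min(19,21)=19. stock: 21 - 19 = 2. total_sold = 23
  Event 5 (sale 9): sell min(9,2)=2. stock: 2 - 2 = 0. total_sold = 25
  Event 6 (restock 7): 0 + 7 = 7
  Event 7 (sale 23): sell min(23,7)=7. stock: 7 - 7 = 0. total_sold = 32
  Event 8 (sale 3): sell min(3,0)=0. stock: 0 - 0 = 0. total_sold = 32
  Event 9 (sale 4): sell min(4,0)=0. stock: 0 - 0 = 0. total_sold = 32
  Event 10 (return 7): 0 + 7 = 7
  Event 11 (sale 14): sell min(14,7)=7. stock: 7 - 7 = 0. total_sold = 39
Final: stock = 0, total_sold = 39

First zero at event 5.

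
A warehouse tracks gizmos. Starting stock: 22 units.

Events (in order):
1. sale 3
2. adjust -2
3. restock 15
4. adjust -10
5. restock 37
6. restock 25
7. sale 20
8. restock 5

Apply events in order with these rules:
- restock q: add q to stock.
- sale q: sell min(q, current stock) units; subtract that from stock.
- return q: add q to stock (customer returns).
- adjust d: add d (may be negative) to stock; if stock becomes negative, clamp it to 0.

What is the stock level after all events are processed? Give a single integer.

Answer: 69

Derivation:
Processing events:
Start: stock = 22
  Event 1 (sale 3): sell min(3,22)=3. stock: 22 - 3 = 19. total_sold = 3
  Event 2 (adjust -2): 19 + -2 = 17
  Event 3 (restock 15): 17 + 15 = 32
  Event 4 (adjust -10): 32 + -10 = 22
  Event 5 (restock 37): 22 + 37 = 59
  Event 6 (restock 25): 59 + 25 = 84
  Event 7 (sale 20): sell min(20,84)=20. stock: 84 - 20 = 64. total_sold = 23
  Event 8 (restock 5): 64 + 5 = 69
Final: stock = 69, total_sold = 23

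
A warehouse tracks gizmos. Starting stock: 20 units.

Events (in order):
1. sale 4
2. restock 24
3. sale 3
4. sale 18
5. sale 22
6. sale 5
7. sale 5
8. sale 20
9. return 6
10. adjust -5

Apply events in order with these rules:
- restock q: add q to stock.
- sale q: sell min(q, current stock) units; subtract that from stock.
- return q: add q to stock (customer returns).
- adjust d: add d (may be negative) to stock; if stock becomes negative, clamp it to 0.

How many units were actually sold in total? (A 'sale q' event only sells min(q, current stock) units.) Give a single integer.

Answer: 44

Derivation:
Processing events:
Start: stock = 20
  Event 1 (sale 4): sell min(4,20)=4. stock: 20 - 4 = 16. total_sold = 4
  Event 2 (restock 24): 16 + 24 = 40
  Event 3 (sale 3): sell min(3,40)=3. stock: 40 - 3 = 37. total_sold = 7
  Event 4 (sale 18): sell min(18,37)=18. stock: 37 - 18 = 19. total_sold = 25
  Event 5 (sale 22): sell min(22,19)=19. stock: 19 - 19 = 0. total_sold = 44
  Event 6 (sale 5): sell min(5,0)=0. stock: 0 - 0 = 0. total_sold = 44
  Event 7 (sale 5): sell min(5,0)=0. stock: 0 - 0 = 0. total_sold = 44
  Event 8 (sale 20): sell min(20,0)=0. stock: 0 - 0 = 0. total_sold = 44
  Event 9 (return 6): 0 + 6 = 6
  Event 10 (adjust -5): 6 + -5 = 1
Final: stock = 1, total_sold = 44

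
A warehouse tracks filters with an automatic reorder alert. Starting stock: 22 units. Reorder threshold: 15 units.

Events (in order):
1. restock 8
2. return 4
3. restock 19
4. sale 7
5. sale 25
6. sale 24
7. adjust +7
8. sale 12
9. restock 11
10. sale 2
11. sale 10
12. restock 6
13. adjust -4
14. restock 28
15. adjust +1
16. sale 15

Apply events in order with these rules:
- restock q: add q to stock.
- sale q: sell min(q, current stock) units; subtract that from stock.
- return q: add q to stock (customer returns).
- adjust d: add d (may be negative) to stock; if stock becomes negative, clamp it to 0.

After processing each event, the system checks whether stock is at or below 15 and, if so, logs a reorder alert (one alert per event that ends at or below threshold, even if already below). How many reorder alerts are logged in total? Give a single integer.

Answer: 8

Derivation:
Processing events:
Start: stock = 22
  Event 1 (restock 8): 22 + 8 = 30
  Event 2 (return 4): 30 + 4 = 34
  Event 3 (restock 19): 34 + 19 = 53
  Event 4 (sale 7): sell min(7,53)=7. stock: 53 - 7 = 46. total_sold = 7
  Event 5 (sale 25): sell min(25,46)=25. stock: 46 - 25 = 21. total_sold = 32
  Event 6 (sale 24): sell min(24,21)=21. stock: 21 - 21 = 0. total_sold = 53
  Event 7 (adjust +7): 0 + 7 = 7
  Event 8 (sale 12): sell min(12,7)=7. stock: 7 - 7 = 0. total_sold = 60
  Event 9 (restock 11): 0 + 11 = 11
  Event 10 (sale 2): sell min(2,11)=2. stock: 11 - 2 = 9. total_sold = 62
  Event 11 (sale 10): sell min(10,9)=9. stock: 9 - 9 = 0. total_sold = 71
  Event 12 (restock 6): 0 + 6 = 6
  Event 13 (adjust -4): 6 + -4 = 2
  Event 14 (restock 28): 2 + 28 = 30
  Event 15 (adjust +1): 30 + 1 = 31
  Event 16 (sale 15): sell min(15,31)=15. stock: 31 - 15 = 16. total_sold = 86
Final: stock = 16, total_sold = 86

Checking against threshold 15:
  After event 1: stock=30 > 15
  After event 2: stock=34 > 15
  After event 3: stock=53 > 15
  After event 4: stock=46 > 15
  After event 5: stock=21 > 15
  After event 6: stock=0 <= 15 -> ALERT
  After event 7: stock=7 <= 15 -> ALERT
  After event 8: stock=0 <= 15 -> ALERT
  After event 9: stock=11 <= 15 -> ALERT
  After event 10: stock=9 <= 15 -> ALERT
  After event 11: stock=0 <= 15 -> ALERT
  After event 12: stock=6 <= 15 -> ALERT
  After event 13: stock=2 <= 15 -> ALERT
  After event 14: stock=30 > 15
  After event 15: stock=31 > 15
  After event 16: stock=16 > 15
Alert events: [6, 7, 8, 9, 10, 11, 12, 13]. Count = 8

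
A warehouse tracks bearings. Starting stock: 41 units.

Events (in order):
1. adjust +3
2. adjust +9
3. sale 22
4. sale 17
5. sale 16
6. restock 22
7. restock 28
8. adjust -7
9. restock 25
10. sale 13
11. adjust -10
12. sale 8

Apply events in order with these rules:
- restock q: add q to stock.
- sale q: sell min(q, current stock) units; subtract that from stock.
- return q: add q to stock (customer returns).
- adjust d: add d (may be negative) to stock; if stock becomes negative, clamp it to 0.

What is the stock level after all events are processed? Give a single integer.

Answer: 37

Derivation:
Processing events:
Start: stock = 41
  Event 1 (adjust +3): 41 + 3 = 44
  Event 2 (adjust +9): 44 + 9 = 53
  Event 3 (sale 22): sell min(22,53)=22. stock: 53 - 22 = 31. total_sold = 22
  Event 4 (sale 17): sell min(17,31)=17. stock: 31 - 17 = 14. total_sold = 39
  Event 5 (sale 16): sell min(16,14)=14. stock: 14 - 14 = 0. total_sold = 53
  Event 6 (restock 22): 0 + 22 = 22
  Event 7 (restock 28): 22 + 28 = 50
  Event 8 (adjust -7): 50 + -7 = 43
  Event 9 (restock 25): 43 + 25 = 68
  Event 10 (sale 13): sell min(13,68)=13. stock: 68 - 13 = 55. total_sold = 66
  Event 11 (adjust -10): 55 + -10 = 45
  Event 12 (sale 8): sell min(8,45)=8. stock: 45 - 8 = 37. total_sold = 74
Final: stock = 37, total_sold = 74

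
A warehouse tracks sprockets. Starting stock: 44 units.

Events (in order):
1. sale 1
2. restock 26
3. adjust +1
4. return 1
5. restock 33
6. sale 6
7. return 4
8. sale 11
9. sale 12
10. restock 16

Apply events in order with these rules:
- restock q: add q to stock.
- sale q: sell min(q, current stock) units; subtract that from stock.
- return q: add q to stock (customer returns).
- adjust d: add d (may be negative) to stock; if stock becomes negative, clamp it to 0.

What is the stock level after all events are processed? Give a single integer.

Processing events:
Start: stock = 44
  Event 1 (sale 1): sell min(1,44)=1. stock: 44 - 1 = 43. total_sold = 1
  Event 2 (restock 26): 43 + 26 = 69
  Event 3 (adjust +1): 69 + 1 = 70
  Event 4 (return 1): 70 + 1 = 71
  Event 5 (restock 33): 71 + 33 = 104
  Event 6 (sale 6): sell min(6,104)=6. stock: 104 - 6 = 98. total_sold = 7
  Event 7 (return 4): 98 + 4 = 102
  Event 8 (sale 11): sell min(11,102)=11. stock: 102 - 11 = 91. total_sold = 18
  Event 9 (sale 12): sell min(12,91)=12. stock: 91 - 12 = 79. total_sold = 30
  Event 10 (restock 16): 79 + 16 = 95
Final: stock = 95, total_sold = 30

Answer: 95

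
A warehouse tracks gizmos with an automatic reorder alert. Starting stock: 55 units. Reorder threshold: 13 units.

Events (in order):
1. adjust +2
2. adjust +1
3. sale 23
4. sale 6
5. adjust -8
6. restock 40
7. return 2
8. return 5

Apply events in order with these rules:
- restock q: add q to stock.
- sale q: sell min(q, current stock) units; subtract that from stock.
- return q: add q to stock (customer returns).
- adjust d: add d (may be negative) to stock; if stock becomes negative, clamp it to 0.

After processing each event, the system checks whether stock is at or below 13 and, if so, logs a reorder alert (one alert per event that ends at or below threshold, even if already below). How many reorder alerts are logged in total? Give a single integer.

Processing events:
Start: stock = 55
  Event 1 (adjust +2): 55 + 2 = 57
  Event 2 (adjust +1): 57 + 1 = 58
  Event 3 (sale 23): sell min(23,58)=23. stock: 58 - 23 = 35. total_sold = 23
  Event 4 (sale 6): sell min(6,35)=6. stock: 35 - 6 = 29. total_sold = 29
  Event 5 (adjust -8): 29 + -8 = 21
  Event 6 (restock 40): 21 + 40 = 61
  Event 7 (return 2): 61 + 2 = 63
  Event 8 (return 5): 63 + 5 = 68
Final: stock = 68, total_sold = 29

Checking against threshold 13:
  After event 1: stock=57 > 13
  After event 2: stock=58 > 13
  After event 3: stock=35 > 13
  After event 4: stock=29 > 13
  After event 5: stock=21 > 13
  After event 6: stock=61 > 13
  After event 7: stock=63 > 13
  After event 8: stock=68 > 13
Alert events: []. Count = 0

Answer: 0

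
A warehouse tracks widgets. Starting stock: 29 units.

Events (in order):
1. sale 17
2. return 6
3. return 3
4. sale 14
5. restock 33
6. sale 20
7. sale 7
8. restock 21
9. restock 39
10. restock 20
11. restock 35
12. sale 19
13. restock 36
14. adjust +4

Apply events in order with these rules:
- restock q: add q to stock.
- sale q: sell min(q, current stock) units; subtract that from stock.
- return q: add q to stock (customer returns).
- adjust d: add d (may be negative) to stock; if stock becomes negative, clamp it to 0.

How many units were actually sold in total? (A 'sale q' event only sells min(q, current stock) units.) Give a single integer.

Processing events:
Start: stock = 29
  Event 1 (sale 17): sell min(17,29)=17. stock: 29 - 17 = 12. total_sold = 17
  Event 2 (return 6): 12 + 6 = 18
  Event 3 (return 3): 18 + 3 = 21
  Event 4 (sale 14): sell min(14,21)=14. stock: 21 - 14 = 7. total_sold = 31
  Event 5 (restock 33): 7 + 33 = 40
  Event 6 (sale 20): sell min(20,40)=20. stock: 40 - 20 = 20. total_sold = 51
  Event 7 (sale 7): sell min(7,20)=7. stock: 20 - 7 = 13. total_sold = 58
  Event 8 (restock 21): 13 + 21 = 34
  Event 9 (restock 39): 34 + 39 = 73
  Event 10 (restock 20): 73 + 20 = 93
  Event 11 (restock 35): 93 + 35 = 128
  Event 12 (sale 19): sell min(19,128)=19. stock: 128 - 19 = 109. total_sold = 77
  Event 13 (restock 36): 109 + 36 = 145
  Event 14 (adjust +4): 145 + 4 = 149
Final: stock = 149, total_sold = 77

Answer: 77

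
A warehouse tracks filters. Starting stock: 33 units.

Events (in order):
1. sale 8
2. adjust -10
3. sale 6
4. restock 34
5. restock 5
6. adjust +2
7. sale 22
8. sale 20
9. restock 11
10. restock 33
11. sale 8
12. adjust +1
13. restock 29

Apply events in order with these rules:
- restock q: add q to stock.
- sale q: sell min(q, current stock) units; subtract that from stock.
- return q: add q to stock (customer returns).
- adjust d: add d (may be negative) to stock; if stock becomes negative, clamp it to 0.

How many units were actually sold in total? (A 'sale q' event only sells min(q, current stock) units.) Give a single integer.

Processing events:
Start: stock = 33
  Event 1 (sale 8): sell min(8,33)=8. stock: 33 - 8 = 25. total_sold = 8
  Event 2 (adjust -10): 25 + -10 = 15
  Event 3 (sale 6): sell min(6,15)=6. stock: 15 - 6 = 9. total_sold = 14
  Event 4 (restock 34): 9 + 34 = 43
  Event 5 (restock 5): 43 + 5 = 48
  Event 6 (adjust +2): 48 + 2 = 50
  Event 7 (sale 22): sell min(22,50)=22. stock: 50 - 22 = 28. total_sold = 36
  Event 8 (sale 20): sell min(20,28)=20. stock: 28 - 20 = 8. total_sold = 56
  Event 9 (restock 11): 8 + 11 = 19
  Event 10 (restock 33): 19 + 33 = 52
  Event 11 (sale 8): sell min(8,52)=8. stock: 52 - 8 = 44. total_sold = 64
  Event 12 (adjust +1): 44 + 1 = 45
  Event 13 (restock 29): 45 + 29 = 74
Final: stock = 74, total_sold = 64

Answer: 64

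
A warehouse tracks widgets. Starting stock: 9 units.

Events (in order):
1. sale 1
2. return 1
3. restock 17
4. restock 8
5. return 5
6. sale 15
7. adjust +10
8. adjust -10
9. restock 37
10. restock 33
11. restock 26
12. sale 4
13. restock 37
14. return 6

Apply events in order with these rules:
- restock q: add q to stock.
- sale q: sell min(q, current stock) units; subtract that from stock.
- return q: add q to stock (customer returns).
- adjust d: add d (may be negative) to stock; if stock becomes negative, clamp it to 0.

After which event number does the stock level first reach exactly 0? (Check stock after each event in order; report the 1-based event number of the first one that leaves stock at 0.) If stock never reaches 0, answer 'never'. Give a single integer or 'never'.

Processing events:
Start: stock = 9
  Event 1 (sale 1): sell min(1,9)=1. stock: 9 - 1 = 8. total_sold = 1
  Event 2 (return 1): 8 + 1 = 9
  Event 3 (restock 17): 9 + 17 = 26
  Event 4 (restock 8): 26 + 8 = 34
  Event 5 (return 5): 34 + 5 = 39
  Event 6 (sale 15): sell min(15,39)=15. stock: 39 - 15 = 24. total_sold = 16
  Event 7 (adjust +10): 24 + 10 = 34
  Event 8 (adjust -10): 34 + -10 = 24
  Event 9 (restock 37): 24 + 37 = 61
  Event 10 (restock 33): 61 + 33 = 94
  Event 11 (restock 26): 94 + 26 = 120
  Event 12 (sale 4): sell min(4,120)=4. stock: 120 - 4 = 116. total_sold = 20
  Event 13 (restock 37): 116 + 37 = 153
  Event 14 (return 6): 153 + 6 = 159
Final: stock = 159, total_sold = 20

Stock never reaches 0.

Answer: never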